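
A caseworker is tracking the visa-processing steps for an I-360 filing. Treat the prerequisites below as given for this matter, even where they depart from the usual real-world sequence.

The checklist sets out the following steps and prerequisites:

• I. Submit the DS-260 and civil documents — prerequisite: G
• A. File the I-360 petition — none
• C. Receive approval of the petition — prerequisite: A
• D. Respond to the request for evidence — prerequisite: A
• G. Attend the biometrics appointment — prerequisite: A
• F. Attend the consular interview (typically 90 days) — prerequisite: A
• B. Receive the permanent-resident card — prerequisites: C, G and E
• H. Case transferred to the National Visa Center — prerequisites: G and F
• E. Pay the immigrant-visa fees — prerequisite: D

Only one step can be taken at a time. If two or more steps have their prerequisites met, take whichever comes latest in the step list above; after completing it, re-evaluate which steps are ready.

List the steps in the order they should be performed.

A, F, G, H, D, E, C, B, I

Only A has no prerequisites, so it is first.
Now F, G, D and C have their prerequisites met. F is listed later, so F next.
Now G, D and C have their prerequisites met. G is listed later, so G next.
H, D, C and I are all available; H is listed later → H.
D, C and I are all available; D is listed later → D.
Ready: E, C and I. E is listed later → E.
C and I are both available; C is listed later → C.
Ready: B and I. B is listed later → B.
That leaves I as the only ready step → I.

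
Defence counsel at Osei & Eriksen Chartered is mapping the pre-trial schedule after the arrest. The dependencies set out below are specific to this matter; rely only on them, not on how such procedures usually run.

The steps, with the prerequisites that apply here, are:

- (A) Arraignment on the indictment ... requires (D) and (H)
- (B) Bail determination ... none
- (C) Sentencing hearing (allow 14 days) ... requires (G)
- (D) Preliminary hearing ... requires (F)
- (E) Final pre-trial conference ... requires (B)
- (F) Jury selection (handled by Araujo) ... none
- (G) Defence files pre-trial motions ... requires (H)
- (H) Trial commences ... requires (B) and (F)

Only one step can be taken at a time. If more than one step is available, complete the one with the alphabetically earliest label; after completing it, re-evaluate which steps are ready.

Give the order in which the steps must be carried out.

(B) and (F) have no prerequisites; (B) has the earlier label, so (B) is first.
(E) and (F) are both available; (E) has the earlier label → (E).
That leaves (F) as the only ready step → (F).
Ready: (D) and (H). (D) has the earlier label → (D).
(H) needed (B) and (F), now all done → (H).
(A) and (G) are both available; (A) has the earlier label → (A).
That leaves (G) as the only ready step → (G).
(C) needed (G), now all done → (C).

(B), (E), (F), (D), (H), (A), (G), (C)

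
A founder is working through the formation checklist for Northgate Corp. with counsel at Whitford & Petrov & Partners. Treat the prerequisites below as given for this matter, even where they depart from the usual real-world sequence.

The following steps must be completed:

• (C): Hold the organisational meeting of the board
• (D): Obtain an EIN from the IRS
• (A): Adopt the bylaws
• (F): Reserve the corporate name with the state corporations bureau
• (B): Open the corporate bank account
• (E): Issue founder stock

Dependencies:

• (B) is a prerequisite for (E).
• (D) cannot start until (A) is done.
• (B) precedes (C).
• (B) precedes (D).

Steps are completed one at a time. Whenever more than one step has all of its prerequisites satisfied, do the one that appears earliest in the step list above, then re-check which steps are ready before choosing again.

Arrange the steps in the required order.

(A) (F) (B) (C) (D) (E)

(A), (F) and (B) have no prerequisites; (A) is listed earlier, so (A) is first.
(F) and (B) are both available; (F) is listed earlier → (F).
That leaves (B) as the only ready step → (B).
Now (C), (D) and (E) have their prerequisites met. (C) is listed earlier, so (C) next.
Now (D) and (E) have their prerequisites met. (D) is listed earlier, so (D) next.
That leaves (E) as the only ready step → (E).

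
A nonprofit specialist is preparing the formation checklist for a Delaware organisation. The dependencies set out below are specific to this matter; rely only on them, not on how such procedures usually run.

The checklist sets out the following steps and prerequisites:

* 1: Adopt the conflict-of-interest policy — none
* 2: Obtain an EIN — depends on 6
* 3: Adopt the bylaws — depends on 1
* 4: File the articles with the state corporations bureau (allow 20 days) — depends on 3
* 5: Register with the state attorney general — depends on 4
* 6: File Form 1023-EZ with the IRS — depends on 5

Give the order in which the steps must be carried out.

1, 3, 4, 5, 6, 2

1 is the only step with nothing outstanding, so it goes first.
Next only 3 has its prerequisites met → 3.
That leaves 4 as the only ready step → 4.
5 needed 4, now all done → 5.
6 needed 5, now all done → 6.
That leaves 2 as the only ready step → 2.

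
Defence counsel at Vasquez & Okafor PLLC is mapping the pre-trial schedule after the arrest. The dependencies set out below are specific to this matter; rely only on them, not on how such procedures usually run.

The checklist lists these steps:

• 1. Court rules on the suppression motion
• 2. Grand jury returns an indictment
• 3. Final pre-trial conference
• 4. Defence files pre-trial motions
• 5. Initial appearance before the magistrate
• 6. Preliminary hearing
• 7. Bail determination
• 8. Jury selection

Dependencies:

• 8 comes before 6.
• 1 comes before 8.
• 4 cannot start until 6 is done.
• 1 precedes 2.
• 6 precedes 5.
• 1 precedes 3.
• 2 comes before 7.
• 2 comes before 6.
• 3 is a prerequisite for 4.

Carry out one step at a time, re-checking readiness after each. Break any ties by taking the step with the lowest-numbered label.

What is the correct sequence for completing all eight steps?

1, 2, 3, 7, 8, 6, 4, 5

1 has no prerequisites → 1 first.
Ready: 2, 3 and 8. 2 has the earlier label → 2.
7 now also ready, so the ready set is {3, 7, 8}; 3 has the earlier label → 3.
7 and 8 are both available; 7 has the earlier label → 7.
8 is the only step now ready → 8.
6 is the only step now ready → 6.
Ready: 4 and 5. 4 has the earlier label → 4.
That leaves 5 as the only ready step → 5.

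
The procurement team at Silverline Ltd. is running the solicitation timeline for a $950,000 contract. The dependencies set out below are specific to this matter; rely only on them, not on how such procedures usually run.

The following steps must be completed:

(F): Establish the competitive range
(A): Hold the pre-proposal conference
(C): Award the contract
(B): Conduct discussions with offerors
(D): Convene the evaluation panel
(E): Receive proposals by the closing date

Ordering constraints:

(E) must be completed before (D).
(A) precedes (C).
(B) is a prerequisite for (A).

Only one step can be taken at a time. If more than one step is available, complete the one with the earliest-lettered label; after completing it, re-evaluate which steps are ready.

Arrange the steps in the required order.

(B) (A) (C) (E) (D) (F)

Nothing is required for (B), (E) and (F). (B) has the earlier label → (B) first.
Ready: (A), (E) and (F). (A) has the earlier label → (A).
Now (C), (E) and (F) have their prerequisites met. (C) has the earlier label, so (C) next.
(E) and (F) are both available; (E) has the earlier label → (E).
Now (D) and (F) have their prerequisites met. (D) has the earlier label, so (D) next.
(F) is the only step now ready → (F).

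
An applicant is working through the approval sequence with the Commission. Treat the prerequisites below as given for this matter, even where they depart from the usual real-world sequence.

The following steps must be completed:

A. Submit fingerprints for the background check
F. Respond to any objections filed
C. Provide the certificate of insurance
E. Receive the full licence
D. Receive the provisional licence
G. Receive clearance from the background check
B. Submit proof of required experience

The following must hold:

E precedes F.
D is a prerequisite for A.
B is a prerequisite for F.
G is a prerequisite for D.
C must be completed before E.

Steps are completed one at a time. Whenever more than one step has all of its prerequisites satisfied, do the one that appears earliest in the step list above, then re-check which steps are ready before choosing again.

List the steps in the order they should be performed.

C, E, G, D, A, B, F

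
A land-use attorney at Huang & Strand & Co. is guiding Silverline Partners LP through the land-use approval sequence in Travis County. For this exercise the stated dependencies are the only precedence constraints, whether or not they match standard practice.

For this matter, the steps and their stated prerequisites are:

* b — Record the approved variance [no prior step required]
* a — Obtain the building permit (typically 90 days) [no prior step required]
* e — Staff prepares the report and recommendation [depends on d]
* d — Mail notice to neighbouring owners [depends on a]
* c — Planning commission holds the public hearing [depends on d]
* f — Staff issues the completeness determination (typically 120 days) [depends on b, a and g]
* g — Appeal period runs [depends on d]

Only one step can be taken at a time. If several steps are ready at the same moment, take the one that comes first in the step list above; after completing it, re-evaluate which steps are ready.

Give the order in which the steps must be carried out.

b, a, d, e, c, g, f

b and a have no prerequisites; b is listed earlier, so b is first.
a is the only step now ready → a.
d needed a, now all done → d.
Ready: e, c and g. e is listed earlier → e.
c and g are both available; c is listed earlier → c.
g is the only step now ready → g.
f needed b, a and g, now all done → f.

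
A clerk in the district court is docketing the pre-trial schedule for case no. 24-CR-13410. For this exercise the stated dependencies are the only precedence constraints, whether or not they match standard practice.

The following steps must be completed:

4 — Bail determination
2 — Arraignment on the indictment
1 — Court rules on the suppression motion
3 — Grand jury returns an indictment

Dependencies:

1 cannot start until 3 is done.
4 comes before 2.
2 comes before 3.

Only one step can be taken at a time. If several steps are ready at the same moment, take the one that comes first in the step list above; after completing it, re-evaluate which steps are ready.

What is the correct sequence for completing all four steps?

Only 4 has no prerequisites, so it is first.
2 needed 4, now all done → 2.
That leaves 3 as the only ready step → 3.
1 needed 3, now all done → 1.

4 2 3 1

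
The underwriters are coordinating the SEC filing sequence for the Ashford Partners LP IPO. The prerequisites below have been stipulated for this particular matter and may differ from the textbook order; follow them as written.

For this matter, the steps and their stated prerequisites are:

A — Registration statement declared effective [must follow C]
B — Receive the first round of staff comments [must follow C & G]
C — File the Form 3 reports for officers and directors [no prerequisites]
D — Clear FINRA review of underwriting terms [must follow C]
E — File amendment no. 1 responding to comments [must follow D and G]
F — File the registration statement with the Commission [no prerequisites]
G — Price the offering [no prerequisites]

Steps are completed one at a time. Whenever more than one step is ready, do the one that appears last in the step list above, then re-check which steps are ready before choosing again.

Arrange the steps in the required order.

G, F, C, D, E, B, A

G, F and C have no prerequisites; G is listed later, so G is first.
Now F and C have their prerequisites met. F is listed later, so F next.
Next only C has its prerequisites met → C.
D, B and A are all available; D is listed later → D.
E now also ready, so the ready set is {E, B, A}; E is listed later → E.
Now B and A have their prerequisites met. B is listed later, so B next.
Next only A has its prerequisites met → A.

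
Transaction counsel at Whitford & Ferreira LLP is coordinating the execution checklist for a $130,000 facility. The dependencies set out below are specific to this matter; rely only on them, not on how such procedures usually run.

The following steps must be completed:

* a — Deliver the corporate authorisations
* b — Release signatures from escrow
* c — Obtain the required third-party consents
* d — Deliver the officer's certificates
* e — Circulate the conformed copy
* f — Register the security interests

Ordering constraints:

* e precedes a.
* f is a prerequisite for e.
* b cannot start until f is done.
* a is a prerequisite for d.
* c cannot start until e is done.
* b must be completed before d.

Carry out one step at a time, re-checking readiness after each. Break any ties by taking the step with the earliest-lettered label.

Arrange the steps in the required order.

f, b, e, a, c, d

f is the only step with nothing outstanding, so it goes first.
Ready: b and e. b has the earlier label → b.
e needed f, now all done → e.
Ready: a and c. a has the earlier label → a.
Ready: c and d. c has the earlier label → c.
d needed a and b, now all done → d.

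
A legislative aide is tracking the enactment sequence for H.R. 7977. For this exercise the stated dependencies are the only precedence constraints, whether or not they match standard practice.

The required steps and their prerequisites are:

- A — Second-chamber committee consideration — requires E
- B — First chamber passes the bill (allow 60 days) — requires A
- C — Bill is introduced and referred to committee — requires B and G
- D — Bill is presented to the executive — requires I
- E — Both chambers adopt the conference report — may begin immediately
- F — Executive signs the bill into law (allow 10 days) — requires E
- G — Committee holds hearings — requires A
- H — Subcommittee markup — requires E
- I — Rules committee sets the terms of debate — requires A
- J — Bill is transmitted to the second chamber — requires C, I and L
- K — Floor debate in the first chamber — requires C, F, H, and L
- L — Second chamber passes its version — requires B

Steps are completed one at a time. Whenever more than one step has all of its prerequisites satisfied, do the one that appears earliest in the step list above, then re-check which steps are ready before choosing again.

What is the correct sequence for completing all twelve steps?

E, A, B, F, G, C, H, I, D, L, J, K

E is the only step with nothing outstanding, so it goes first.
Now A, F and H have their prerequisites met. A is listed earlier, so A next.
B, G and I now also ready, so the ready set is {B, F, G, H, I}; B is listed earlier → B.
Now F, G, H, I and L have their prerequisites met. F is listed earlier, so F next.
G, H, I and L are all available; G is listed earlier → G.
C, H, I and L are all available; C is listed earlier → C.
H, I and L are all available; H is listed earlier → H.
Now I and L have their prerequisites met. I is listed earlier, so I next.
D now also ready, so the ready set is {D, L}; D is listed earlier → D.
That leaves L as the only ready step → L.
J and K are both available; J is listed earlier → J.
Next only K has its prerequisites met → K.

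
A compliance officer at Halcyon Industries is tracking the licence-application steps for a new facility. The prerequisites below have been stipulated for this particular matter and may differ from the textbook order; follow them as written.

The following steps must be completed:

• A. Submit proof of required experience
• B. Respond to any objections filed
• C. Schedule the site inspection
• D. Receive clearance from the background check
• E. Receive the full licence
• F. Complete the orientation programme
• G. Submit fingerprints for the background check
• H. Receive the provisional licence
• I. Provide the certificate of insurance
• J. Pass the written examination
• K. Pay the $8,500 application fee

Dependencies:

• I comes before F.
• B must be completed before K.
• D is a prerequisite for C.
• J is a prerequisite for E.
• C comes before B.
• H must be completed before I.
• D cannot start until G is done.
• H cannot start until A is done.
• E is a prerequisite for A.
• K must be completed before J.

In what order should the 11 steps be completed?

G → D → C → B → K → J → E → A → H → I → F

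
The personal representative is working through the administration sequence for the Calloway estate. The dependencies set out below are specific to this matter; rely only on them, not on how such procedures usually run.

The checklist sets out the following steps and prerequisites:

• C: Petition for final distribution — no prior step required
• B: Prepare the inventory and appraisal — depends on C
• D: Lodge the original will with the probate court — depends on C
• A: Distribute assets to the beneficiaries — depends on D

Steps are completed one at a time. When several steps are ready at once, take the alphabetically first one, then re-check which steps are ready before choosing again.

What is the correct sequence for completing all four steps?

C B D A

C is the only step with nothing outstanding, so it goes first.
B and D are both available; B has the earlier label → B.
D needed C, now all done → D.
A needed D, now all done → A.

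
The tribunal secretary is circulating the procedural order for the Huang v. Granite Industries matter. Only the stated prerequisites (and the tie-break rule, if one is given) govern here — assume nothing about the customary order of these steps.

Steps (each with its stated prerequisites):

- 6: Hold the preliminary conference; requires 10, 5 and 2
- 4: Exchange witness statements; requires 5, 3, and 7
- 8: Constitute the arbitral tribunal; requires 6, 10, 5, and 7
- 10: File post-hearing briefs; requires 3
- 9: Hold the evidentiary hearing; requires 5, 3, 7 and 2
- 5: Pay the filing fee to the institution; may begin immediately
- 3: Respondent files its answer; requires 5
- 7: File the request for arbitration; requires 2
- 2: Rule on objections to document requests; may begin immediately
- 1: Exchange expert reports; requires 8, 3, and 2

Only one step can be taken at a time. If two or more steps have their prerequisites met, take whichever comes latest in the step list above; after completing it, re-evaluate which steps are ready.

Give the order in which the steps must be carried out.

2, 7, 5, 3, 9, 10, 4, 6, 8, 1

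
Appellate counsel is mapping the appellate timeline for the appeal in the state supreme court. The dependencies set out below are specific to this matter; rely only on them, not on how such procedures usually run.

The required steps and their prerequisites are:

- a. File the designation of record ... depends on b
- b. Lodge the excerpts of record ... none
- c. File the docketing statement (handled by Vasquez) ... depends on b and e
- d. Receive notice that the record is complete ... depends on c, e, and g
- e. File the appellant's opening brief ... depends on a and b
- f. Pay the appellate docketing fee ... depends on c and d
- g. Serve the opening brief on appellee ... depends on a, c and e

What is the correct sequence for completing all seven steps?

b, a, e, c, g, d, f

Only b has no prerequisites, so it is first.
a is the only step now ready → a.
e is the only step now ready → e.
Next only c has its prerequisites met → c.
That leaves g as the only ready step → g.
d needed c, e and g, now all done → d.
f needed c and d, now all done → f.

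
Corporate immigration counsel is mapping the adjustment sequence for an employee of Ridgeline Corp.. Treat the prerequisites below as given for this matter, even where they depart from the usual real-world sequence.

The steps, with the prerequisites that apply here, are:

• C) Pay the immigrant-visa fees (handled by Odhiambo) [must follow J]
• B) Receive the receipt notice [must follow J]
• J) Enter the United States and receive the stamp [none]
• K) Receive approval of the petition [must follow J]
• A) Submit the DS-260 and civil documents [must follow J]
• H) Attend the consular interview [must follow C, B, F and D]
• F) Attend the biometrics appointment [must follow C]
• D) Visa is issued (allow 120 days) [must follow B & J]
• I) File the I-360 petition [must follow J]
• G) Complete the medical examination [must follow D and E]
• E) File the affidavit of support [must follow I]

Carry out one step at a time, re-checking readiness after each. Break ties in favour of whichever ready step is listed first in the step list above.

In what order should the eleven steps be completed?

J, C, B, K, A, F, D, H, I, E, G

J is the only step with nothing outstanding, so it goes first.
C, B, K, A and I are all available; C is listed earlier → C.
Ready: B, K, A, F and I. B is listed earlier → B.
Now K, A, F, D and I have their prerequisites met. K is listed earlier, so K next.
A, F, D and I are all available; A is listed earlier → A.
Now F, D and I have their prerequisites met. F is listed earlier, so F next.
Ready: D and I. D is listed earlier → D.
Ready: H and I. H is listed earlier → H.
Next only I has its prerequisites met → I.
That leaves E as the only ready step → E.
That leaves G as the only ready step → G.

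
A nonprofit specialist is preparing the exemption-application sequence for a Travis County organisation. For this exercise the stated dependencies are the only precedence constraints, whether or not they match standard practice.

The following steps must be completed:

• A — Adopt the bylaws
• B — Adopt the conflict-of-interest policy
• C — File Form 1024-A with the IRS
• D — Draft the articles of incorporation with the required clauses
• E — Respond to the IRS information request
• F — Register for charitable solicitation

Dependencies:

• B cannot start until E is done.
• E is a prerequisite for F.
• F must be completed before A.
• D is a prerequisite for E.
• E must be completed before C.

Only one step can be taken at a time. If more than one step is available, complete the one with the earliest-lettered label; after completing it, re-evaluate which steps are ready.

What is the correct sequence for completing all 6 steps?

D, E, B, C, F, A

D is the only step with nothing outstanding, so it goes first.
Next only E has its prerequisites met → E.
Now B, C and F have their prerequisites met. B has the earlier label, so B next.
Now C and F have their prerequisites met. C has the earlier label, so C next.
F needed E, now all done → F.
A is the only step now ready → A.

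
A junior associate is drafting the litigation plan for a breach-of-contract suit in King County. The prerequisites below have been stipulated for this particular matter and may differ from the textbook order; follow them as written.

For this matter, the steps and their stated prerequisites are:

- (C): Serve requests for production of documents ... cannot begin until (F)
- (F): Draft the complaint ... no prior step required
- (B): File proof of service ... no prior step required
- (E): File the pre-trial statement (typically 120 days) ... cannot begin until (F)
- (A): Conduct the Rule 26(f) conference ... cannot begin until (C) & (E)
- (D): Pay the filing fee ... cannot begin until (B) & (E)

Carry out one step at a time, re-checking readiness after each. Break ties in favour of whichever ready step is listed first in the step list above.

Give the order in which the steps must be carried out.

(F) and (B) have no prerequisites; (F) is listed earlier, so (F) is first.
Ready: (C), (B) and (E). (C) is listed earlier → (C).
Ready: (B) and (E). (B) is listed earlier → (B).
That leaves (E) as the only ready step → (E).
Now (A) and (D) have their prerequisites met. (A) is listed earlier, so (A) next.
(D) needed (B) and (E), now all done → (D).

(F) (C) (B) (E) (A) (D)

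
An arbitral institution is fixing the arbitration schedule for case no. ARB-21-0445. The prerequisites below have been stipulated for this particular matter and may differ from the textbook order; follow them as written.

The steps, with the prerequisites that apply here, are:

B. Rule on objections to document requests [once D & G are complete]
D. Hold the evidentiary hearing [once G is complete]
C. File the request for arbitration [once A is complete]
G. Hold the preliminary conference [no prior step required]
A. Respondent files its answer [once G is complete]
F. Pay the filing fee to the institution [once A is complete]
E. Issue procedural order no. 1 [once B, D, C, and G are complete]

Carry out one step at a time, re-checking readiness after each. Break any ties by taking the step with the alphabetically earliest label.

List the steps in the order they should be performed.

G, A, C, D, B, E, F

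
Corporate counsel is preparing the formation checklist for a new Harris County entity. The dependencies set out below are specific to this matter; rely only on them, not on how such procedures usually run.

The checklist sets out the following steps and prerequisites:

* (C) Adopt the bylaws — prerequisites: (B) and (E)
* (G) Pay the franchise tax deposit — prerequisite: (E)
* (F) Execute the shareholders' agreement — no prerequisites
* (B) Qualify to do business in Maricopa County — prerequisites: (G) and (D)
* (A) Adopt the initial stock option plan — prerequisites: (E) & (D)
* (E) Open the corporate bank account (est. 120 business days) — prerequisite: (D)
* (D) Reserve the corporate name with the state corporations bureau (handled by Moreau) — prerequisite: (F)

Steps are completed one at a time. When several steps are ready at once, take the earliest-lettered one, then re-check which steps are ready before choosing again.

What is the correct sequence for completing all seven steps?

Only (F) has no prerequisites, so it is first.
(D) is the only step now ready → (D).
Next only (E) has its prerequisites met → (E).
Ready: (A) and (G). (A) has the earlier label → (A).
(G) is the only step now ready → (G).
(B) needed (D) and (G), now all done → (B).
(C) needed (B) and (E), now all done → (C).

(F) (D) (E) (A) (G) (B) (C)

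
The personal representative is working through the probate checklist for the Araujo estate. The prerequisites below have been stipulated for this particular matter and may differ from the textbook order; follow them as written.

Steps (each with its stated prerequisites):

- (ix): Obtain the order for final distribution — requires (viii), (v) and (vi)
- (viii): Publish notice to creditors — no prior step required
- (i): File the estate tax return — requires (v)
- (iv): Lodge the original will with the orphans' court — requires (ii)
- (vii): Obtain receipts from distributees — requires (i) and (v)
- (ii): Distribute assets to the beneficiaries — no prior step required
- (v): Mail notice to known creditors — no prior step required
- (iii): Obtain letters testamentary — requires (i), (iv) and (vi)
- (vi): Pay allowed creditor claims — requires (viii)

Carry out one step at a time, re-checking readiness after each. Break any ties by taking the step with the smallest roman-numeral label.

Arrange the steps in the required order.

Nothing is required for (ii), (v) and (viii). (ii) has the earlier label → (ii) first.
(iv) now also ready, so the ready set is {(iv), (v), (viii)}; (iv) has the earlier label → (iv).
(v) and (viii) are both available; (v) has the earlier label → (v).
(i) now also ready, so the ready set is {(i), (viii)}; (i) has the earlier label → (i).
(vii) and (viii) are both available; (vii) has the earlier label → (vii).
That leaves (viii) as the only ready step → (viii).
(vi) needed (viii), now all done → (vi).
(iii) and (ix) are both available; (iii) has the earlier label → (iii).
That leaves (ix) as the only ready step → (ix).

(ii) (iv) (v) (i) (vii) (viii) (vi) (iii) (ix)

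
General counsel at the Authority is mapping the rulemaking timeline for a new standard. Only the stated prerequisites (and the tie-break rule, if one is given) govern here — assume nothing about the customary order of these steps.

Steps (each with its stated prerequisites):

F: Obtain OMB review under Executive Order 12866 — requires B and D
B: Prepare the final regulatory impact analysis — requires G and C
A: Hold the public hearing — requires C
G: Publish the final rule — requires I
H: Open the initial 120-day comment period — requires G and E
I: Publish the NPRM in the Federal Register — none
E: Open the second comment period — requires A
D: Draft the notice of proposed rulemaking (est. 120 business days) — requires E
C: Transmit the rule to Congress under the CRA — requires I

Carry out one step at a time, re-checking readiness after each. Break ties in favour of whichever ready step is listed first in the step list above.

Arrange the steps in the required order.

I G C B A E H D F

I has no prerequisites → I first.
G and C are both available; G is listed earlier → G.
That leaves C as the only ready step → C.
Now B and A have their prerequisites met. B is listed earlier, so B next.
That leaves A as the only ready step → A.
E needed A, now all done → E.
H and D are both available; H is listed earlier → H.
D is the only step now ready → D.
F is the only step now ready → F.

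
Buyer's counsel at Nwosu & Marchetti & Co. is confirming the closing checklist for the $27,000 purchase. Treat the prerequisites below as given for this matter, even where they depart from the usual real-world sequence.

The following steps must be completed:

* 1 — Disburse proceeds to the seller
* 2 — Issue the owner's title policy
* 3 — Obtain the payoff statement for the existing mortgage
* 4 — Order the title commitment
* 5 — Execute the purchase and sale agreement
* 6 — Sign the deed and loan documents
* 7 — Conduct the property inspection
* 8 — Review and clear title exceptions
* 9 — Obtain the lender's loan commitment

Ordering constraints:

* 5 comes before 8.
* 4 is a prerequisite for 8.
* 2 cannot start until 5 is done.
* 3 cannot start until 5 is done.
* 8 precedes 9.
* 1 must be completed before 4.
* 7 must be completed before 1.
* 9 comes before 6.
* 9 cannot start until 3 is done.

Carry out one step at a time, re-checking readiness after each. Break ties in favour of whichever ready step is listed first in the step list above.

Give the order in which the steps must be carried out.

5 2 3 7 1 4 8 9 6

Nothing is required for 5 and 7. 5 is listed earlier → 5 first.
Ready: 2, 3 and 7. 2 is listed earlier → 2.
Ready: 3 and 7. 3 is listed earlier → 3.
That leaves 7 as the only ready step → 7.
1 needed 7, now all done → 1.
Next only 4 has its prerequisites met → 4.
Next only 8 has its prerequisites met → 8.
9 is the only step now ready → 9.
That leaves 6 as the only ready step → 6.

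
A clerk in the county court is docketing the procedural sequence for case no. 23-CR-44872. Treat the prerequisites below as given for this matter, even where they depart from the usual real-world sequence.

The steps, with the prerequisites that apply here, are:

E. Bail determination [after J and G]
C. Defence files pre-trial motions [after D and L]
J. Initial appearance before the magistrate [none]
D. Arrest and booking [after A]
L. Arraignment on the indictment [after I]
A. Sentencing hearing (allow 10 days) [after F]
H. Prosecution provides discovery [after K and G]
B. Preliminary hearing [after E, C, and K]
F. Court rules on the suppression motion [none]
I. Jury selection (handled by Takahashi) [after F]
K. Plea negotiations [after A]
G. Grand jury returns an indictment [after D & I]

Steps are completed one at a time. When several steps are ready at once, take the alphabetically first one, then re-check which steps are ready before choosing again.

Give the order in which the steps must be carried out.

F, A, D, I, G, J, E, K, H, L, C, B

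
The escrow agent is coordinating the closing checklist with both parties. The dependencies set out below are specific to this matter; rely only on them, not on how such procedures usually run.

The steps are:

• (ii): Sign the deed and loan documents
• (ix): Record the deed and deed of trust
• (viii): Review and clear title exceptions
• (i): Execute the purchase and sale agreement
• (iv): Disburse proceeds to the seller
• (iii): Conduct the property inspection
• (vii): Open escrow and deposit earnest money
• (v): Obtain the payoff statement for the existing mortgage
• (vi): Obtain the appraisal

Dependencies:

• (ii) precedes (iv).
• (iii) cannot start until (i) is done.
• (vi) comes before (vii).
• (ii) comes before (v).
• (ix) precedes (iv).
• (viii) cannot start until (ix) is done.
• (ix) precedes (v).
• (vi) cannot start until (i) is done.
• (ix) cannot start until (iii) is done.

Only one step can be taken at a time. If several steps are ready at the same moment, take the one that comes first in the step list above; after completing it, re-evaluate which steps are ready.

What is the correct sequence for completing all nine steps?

(ii) and (i) have no prerequisites; (ii) is listed earlier, so (ii) is first.
(i) is the only step now ready → (i).
Ready: (iii) and (vi). (iii) is listed earlier → (iii).
Now (ix) and (vi) have their prerequisites met. (ix) is listed earlier, so (ix) next.
(viii), (iv) and (v) now also ready, so the ready set is {(viii), (iv), (v), (vi)}; (viii) is listed earlier → (viii).
Now (iv), (v) and (vi) have their prerequisites met. (iv) is listed earlier, so (iv) next.
Ready: (v) and (vi). (v) is listed earlier → (v).
(vi) needed (i), now all done → (vi).
That leaves (vii) as the only ready step → (vii).

(ii) → (i) → (iii) → (ix) → (viii) → (iv) → (v) → (vi) → (vii)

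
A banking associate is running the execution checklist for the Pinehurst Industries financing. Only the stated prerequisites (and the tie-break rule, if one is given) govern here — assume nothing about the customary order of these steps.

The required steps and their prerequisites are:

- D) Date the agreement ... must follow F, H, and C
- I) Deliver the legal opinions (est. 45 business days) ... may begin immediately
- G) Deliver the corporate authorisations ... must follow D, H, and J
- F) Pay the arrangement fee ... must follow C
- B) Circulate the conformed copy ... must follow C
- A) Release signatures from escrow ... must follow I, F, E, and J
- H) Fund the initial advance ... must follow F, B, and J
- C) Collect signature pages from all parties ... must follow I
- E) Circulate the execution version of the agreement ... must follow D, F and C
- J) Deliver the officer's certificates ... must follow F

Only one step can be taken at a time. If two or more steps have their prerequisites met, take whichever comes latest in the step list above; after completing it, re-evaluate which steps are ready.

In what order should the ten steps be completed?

I → C → B → F → J → H → D → E → A → G

I is the only step with nothing outstanding, so it goes first.
C is the only step now ready → C.
B and F are both available; B is listed later → B.
F is the only step now ready → F.
That leaves J as the only ready step → J.
Next only H has its prerequisites met → H.
That leaves D as the only ready step → D.
Ready: E and G. E is listed later → E.
A now also ready, so the ready set is {A, G}; A is listed later → A.
Next only G has its prerequisites met → G.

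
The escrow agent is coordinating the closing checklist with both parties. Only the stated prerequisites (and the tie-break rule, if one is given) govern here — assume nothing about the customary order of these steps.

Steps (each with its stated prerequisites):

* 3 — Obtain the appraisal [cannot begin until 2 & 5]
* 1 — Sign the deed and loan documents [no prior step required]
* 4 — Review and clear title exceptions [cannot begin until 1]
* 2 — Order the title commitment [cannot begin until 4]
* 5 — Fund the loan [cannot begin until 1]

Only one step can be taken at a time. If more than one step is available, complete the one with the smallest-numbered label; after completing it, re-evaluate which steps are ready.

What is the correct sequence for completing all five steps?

1 → 4 → 2 → 5 → 3

Only 1 has no prerequisites, so it is first.
4 and 5 are both available; 4 has the earlier label → 4.
Now 2 and 5 have their prerequisites met. 2 has the earlier label, so 2 next.
5 needed 1, now all done → 5.
Next only 3 has its prerequisites met → 3.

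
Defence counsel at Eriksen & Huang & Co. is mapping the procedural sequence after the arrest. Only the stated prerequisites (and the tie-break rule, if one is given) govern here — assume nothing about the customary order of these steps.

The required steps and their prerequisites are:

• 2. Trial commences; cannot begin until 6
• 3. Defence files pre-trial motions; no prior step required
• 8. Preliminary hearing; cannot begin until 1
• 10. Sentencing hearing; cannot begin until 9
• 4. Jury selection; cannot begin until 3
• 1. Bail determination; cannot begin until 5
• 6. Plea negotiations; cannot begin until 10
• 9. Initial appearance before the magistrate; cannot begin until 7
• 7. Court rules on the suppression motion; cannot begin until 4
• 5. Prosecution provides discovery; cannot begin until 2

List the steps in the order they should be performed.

3 4 7 9 10 6 2 5 1 8

Only 3 has no prerequisites, so it is first.
4 needed 3, now all done → 4.
7 needed 4, now all done → 7.
9 needed 7, now all done → 9.
10 needed 9, now all done → 10.
That leaves 6 as the only ready step → 6.
Next only 2 has its prerequisites met → 2.
5 needed 2, now all done → 5.
1 needed 5, now all done → 1.
8 is the only step now ready → 8.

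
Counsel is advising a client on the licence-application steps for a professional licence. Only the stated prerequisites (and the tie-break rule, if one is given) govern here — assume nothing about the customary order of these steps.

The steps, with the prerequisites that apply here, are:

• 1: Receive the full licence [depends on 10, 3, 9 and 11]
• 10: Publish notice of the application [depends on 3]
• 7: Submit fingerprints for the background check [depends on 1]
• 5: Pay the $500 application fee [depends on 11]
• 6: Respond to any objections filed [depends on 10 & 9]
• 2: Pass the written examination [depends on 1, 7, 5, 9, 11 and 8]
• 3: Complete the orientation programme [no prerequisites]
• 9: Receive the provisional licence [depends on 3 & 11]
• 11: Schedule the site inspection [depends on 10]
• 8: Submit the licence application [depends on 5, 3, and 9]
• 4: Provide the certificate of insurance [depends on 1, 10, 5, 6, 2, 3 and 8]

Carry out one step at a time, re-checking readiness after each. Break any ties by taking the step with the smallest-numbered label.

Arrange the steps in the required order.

3, 10, 11, 5, 9, 1, 6, 7, 8, 2, 4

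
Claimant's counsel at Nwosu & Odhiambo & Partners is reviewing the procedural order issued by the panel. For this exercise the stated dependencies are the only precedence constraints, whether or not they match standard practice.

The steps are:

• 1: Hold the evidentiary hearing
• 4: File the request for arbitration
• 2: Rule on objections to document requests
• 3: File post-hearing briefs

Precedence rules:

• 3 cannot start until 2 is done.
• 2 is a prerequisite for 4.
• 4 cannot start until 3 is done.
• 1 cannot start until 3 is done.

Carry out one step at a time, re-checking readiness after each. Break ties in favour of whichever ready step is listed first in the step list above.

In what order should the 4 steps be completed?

2 has no prerequisites → 2 first.
3 needed 2, now all done → 3.
Ready: 1 and 4. 1 is listed earlier → 1.
That leaves 4 as the only ready step → 4.

2, 3, 1, 4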